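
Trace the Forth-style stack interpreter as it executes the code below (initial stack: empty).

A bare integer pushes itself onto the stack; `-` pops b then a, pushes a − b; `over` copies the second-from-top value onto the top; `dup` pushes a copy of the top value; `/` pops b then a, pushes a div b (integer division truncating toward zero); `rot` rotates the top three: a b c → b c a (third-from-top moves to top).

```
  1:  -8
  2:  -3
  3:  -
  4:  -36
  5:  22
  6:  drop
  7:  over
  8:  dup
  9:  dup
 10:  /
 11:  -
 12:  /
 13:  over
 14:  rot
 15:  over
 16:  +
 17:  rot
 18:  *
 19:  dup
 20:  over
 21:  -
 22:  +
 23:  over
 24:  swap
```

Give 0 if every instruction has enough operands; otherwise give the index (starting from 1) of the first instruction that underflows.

0

-8   -> -8
-3   -> -8 -3
-    -> -5
-36  -> -5 -36
22   -> -5 -36 22
drop -> -5 -36
over -> -5 -36 -5
dup  -> -5 -36 -5 -5
dup  -> -5 -36 -5 -5 -5
/    -> -5 -36 -5 1
-    -> -5 -36 -6
/    -> -5 6
over -> -5 6 -5
rot  -> 6 -5 -5
over -> 6 -5 -5 -5
+    -> 6 -5 -10
rot  -> -5 -10 6
*    -> -5 -60
dup  -> -5 -60 -60
over -> -5 -60 -60 -60
-    -> -5 -60 0
+    -> -5 -60
over -> -5 -60 -5
swap -> -5 -5 -60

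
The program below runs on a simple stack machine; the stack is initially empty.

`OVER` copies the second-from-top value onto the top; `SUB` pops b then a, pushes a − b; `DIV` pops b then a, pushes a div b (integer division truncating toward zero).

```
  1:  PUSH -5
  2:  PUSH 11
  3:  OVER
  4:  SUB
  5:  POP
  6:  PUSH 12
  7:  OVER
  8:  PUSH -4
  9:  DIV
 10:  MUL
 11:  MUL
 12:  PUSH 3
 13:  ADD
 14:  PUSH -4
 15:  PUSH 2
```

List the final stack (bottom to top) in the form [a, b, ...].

PUSH -5 → [-5]
PUSH 11 → [-5, 11]
OVER    → [-5, 11, -5]
SUB     → [-5, 16]
POP     → [-5]
PUSH 12 → [-5, 12]
OVER    → [-5, 12, -5]
PUSH -4 → [-5, 12, -5, -4]
DIV     → [-5, 12, 1]
MUL     → [-5, 12]
MUL     → [-60]
PUSH 3  → [-60, 3]
ADD     → [-57]
PUSH -4 → [-57, -4]
PUSH 2  → [-57, -4, 2]

[-57, -4, 2]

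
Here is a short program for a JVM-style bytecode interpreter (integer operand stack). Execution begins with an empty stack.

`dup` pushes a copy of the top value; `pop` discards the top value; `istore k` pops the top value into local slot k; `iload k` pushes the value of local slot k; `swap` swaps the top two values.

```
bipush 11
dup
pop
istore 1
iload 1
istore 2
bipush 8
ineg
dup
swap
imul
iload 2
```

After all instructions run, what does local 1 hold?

11

bipush 11 : 11
dup       : 11 11
pop       : 11
istore 1  : (empty)
iload 1   : 11
istore 2  : (empty)
bipush 8  : 8
ineg      : -8
dup       : -8 -8
swap      : -8 -8
imul      : 64
iload 2   : 64 11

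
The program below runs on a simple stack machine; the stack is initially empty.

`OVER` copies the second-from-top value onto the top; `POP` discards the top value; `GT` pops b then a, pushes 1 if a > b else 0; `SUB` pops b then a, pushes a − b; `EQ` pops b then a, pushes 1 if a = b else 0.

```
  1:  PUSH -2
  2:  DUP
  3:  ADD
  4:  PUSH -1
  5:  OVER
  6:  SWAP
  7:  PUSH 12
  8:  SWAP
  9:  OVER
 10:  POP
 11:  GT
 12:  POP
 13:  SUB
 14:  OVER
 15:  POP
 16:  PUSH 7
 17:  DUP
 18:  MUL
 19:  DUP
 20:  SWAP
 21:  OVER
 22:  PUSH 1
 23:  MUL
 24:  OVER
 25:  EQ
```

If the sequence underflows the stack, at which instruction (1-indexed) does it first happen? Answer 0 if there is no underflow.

PUSH -2 -> [-2]
DUP     -> [-2, -2]
ADD     -> [-4]
PUSH -1 -> [-4, -1]
OVER    -> [-4, -1, -4]
SWAP    -> [-4, -4, -1]
PUSH 12 -> [-4, -4, -1, 12]
SWAP    -> [-4, -4, 12, -1]
OVER    -> [-4, -4, 12, -1, 12]
POP     -> [-4, -4, 12, -1]
GT      -> [-4, -4, 1]
POP     -> [-4, -4]
SUB     -> [0]
OVER  — needs 2 operands, stack has 1 → underflow

14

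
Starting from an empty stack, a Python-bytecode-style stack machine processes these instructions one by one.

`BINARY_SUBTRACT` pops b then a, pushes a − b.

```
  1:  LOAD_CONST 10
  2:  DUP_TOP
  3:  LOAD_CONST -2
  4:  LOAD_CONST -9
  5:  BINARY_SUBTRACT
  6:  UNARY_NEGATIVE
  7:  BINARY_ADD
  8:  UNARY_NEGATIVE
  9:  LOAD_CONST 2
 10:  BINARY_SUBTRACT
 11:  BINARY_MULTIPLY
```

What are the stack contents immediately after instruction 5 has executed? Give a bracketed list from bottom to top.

[10, 10, 7]

LOAD_CONST 10   : 10
DUP_TOP         : 10 10
LOAD_CONST -2   : 10 10 -2
LOAD_CONST -9   : 10 10 -2 -9
BINARY_SUBTRACT : 10 10 7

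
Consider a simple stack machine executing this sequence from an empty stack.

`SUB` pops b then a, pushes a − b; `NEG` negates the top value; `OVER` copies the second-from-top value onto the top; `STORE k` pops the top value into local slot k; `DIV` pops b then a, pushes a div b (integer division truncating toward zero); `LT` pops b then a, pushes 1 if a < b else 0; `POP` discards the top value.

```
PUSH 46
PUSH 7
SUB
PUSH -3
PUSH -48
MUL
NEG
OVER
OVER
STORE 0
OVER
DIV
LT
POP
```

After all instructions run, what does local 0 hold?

-144

PUSH 46  → 46
PUSH 7   → 46 7
SUB      → 39
PUSH -3  → 39 -3
PUSH -48 → 39 -3 -48
MUL      → 39 144
NEG      → 39 -144
OVER     → 39 -144 39
OVER     → 39 -144 39 -144
STORE 0  → 39 -144 39
OVER     → 39 -144 39 -144
DIV      → 39 -144 0
LT       → 39 1
POP      → 39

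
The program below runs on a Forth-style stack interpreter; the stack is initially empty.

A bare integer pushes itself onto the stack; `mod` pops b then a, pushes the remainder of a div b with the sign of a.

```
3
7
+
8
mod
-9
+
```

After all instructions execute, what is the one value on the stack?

3    3
7    3 7
+    10
8    10 8
mod  2
-9   2 -9
+    -7

-7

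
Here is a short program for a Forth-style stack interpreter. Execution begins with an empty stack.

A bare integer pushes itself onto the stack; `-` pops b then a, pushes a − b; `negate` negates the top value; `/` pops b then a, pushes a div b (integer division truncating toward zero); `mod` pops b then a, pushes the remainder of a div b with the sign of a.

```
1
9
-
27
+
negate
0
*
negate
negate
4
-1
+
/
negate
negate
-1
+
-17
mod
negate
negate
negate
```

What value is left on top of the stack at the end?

1      → [1]
9      → [1, 9]
-      → [-8]
27     → [-8, 27]
+      → [19]
negate → [-19]
0      → [-19, 0]
*      → [0]
negate → [0]
negate → [0]
4      → [0, 4]
-1     → [0, 4, -1]
+      → [0, 3]
/      → [0]
negate → [0]
negate → [0]
-1     → [0, -1]
+      → [-1]
-17    → [-1, -17]
mod    → [-1]
negate → [1]
negate → [-1]
negate → [1]

1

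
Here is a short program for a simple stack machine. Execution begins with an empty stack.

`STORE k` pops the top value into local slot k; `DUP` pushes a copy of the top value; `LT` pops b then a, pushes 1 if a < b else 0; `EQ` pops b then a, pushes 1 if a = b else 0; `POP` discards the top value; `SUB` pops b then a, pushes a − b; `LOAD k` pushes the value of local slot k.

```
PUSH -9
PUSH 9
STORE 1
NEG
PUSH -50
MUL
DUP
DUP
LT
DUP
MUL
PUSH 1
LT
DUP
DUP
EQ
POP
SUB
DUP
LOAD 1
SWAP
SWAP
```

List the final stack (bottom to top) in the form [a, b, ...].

[-451, -451, 9]

PUSH -9   [-9]
PUSH 9    [-9, 9]
STORE 1   [-9]
NEG       [9]
PUSH -50  [9, -50]
MUL       [-450]
DUP       [-450, -450]
DUP       [-450, -450, -450]
LT        [-450, 0]
DUP       [-450, 0, 0]
MUL       [-450, 0]
PUSH 1    [-450, 0, 1]
LT        [-450, 1]
DUP       [-450, 1, 1]
DUP       [-450, 1, 1, 1]
EQ        [-450, 1, 1]
POP       [-450, 1]
SUB       [-451]
DUP       [-451, -451]
LOAD 1    [-451, -451, 9]
SWAP      [-451, 9, -451]
SWAP      [-451, -451, 9]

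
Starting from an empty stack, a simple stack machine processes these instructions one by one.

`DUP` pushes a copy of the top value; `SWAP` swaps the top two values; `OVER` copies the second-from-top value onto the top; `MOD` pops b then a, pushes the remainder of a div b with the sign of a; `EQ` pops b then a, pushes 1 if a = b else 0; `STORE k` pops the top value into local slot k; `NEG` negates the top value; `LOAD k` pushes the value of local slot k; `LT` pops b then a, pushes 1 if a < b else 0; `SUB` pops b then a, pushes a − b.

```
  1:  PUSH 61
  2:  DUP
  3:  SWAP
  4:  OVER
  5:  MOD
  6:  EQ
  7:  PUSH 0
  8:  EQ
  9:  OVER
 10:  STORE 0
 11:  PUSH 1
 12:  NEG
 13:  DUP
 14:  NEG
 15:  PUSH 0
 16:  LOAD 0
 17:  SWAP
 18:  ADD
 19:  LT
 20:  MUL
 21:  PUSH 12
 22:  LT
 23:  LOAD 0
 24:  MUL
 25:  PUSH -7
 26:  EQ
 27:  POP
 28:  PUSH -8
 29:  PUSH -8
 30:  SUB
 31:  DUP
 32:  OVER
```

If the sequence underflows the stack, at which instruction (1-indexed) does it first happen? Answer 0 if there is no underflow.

9

PUSH 61  [61]
DUP      [61, 61]
SWAP     [61, 61]
OVER     [61, 61, 61]
MOD      [61, 0]
EQ       [0]
PUSH 0   [0, 0]
EQ       [1]
OVER  — needs 2 operands, stack has 1 → underflow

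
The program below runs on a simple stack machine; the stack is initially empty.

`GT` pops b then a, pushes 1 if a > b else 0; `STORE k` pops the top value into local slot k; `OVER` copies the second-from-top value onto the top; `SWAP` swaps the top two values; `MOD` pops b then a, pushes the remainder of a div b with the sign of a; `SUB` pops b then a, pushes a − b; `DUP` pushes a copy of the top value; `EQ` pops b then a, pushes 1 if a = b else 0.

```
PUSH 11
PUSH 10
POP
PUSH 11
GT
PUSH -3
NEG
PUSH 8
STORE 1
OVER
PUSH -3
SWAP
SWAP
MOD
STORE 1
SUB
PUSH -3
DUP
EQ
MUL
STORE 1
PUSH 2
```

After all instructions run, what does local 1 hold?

-3

PUSH 11  11
PUSH 10  11 10
POP      11
PUSH 11  11 11
GT       0
PUSH -3  0 -3
NEG      0 3
PUSH 8   0 3 8
STORE 1  0 3
OVER     0 3 0
PUSH -3  0 3 0 -3
SWAP     0 3 -3 0
SWAP     0 3 0 -3
MOD      0 3 0
STORE 1  0 3
SUB      -3
PUSH -3  -3 -3
DUP      -3 -3 -3
EQ       -3 1
MUL      -3
STORE 1  (empty)
PUSH 2   2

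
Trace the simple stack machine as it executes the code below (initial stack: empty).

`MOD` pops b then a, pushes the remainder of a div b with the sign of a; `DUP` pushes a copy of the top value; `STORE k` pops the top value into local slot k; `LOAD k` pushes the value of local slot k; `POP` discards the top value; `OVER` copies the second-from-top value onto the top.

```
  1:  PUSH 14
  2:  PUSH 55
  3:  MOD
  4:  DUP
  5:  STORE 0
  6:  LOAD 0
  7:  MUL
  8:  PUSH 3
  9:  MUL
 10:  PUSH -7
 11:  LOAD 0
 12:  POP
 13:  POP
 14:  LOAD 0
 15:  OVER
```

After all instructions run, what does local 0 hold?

PUSH 14 → [14]
PUSH 55 → [14, 55]
MOD     → [14]
DUP     → [14, 14]
STORE 0 → [14]
LOAD 0  → [14, 14]
MUL     → [196]
PUSH 3  → [196, 3]
MUL     → [588]
PUSH -7 → [588, -7]
LOAD 0  → [588, -7, 14]
POP     → [588, -7]
POP     → [588]
LOAD 0  → [588, 14]
OVER    → [588, 14, 588]

14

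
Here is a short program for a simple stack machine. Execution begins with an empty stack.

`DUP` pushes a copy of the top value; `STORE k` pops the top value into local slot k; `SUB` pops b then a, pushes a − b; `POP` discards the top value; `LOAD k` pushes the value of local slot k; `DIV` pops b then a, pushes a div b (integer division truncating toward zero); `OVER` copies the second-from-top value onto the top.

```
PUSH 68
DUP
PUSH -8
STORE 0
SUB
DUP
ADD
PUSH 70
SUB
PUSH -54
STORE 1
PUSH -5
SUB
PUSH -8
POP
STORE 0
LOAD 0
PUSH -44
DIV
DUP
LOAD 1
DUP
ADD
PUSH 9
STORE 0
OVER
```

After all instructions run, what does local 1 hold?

-54

PUSH 68  -> 68
DUP      -> 68 68
PUSH -8  -> 68 68 -8
STORE 0  -> 68 68
SUB      -> 0
DUP      -> 0 0
ADD      -> 0
PUSH 70  -> 0 70
SUB      -> -70
PUSH -54 -> -70 -54
STORE 1  -> -70
PUSH -5  -> -70 -5
SUB      -> -65
PUSH -8  -> -65 -8
POP      -> -65
STORE 0  -> (empty)
LOAD 0   -> -65
PUSH -44 -> -65 -44
DIV      -> 1
DUP      -> 1 1
LOAD 1   -> 1 1 -54
DUP      -> 1 1 -54 -54
ADD      -> 1 1 -108
PUSH 9   -> 1 1 -108 9
STORE 0  -> 1 1 -108
OVER     -> 1 1 -108 1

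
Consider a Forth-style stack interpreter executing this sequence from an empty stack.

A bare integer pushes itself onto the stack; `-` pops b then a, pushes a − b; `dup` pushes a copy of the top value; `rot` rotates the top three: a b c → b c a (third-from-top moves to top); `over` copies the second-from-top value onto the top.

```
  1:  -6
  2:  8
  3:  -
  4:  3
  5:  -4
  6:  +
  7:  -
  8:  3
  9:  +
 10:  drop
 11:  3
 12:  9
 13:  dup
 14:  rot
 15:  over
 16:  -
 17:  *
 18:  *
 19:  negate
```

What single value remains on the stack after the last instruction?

486

-6     -> -6
8      -> -6 8
-      -> -14
3      -> -14 3
-4     -> -14 3 -4
+      -> -14 -1
-      -> -13
3      -> -13 3
+      -> -10
drop   -> (empty)
3      -> 3
9      -> 3 9
dup    -> 3 9 9
rot    -> 9 9 3
over   -> 9 9 3 9
-      -> 9 9 -6
*      -> 9 -54
*      -> -486
negate -> 486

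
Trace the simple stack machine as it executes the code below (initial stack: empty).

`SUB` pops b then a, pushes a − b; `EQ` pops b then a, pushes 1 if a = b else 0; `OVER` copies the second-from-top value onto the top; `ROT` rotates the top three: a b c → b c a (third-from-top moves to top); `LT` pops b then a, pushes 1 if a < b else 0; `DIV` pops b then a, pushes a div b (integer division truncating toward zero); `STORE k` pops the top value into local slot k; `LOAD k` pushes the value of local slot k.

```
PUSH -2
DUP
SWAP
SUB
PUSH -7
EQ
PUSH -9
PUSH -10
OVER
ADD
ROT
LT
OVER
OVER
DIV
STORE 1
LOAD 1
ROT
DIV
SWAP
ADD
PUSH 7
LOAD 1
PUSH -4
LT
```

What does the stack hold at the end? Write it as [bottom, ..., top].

PUSH -2   [-2]
DUP       [-2, -2]
SWAP      [-2, -2]
SUB       [0]
PUSH -7   [0, -7]
EQ        [0]
PUSH -9   [0, -9]
PUSH -10  [0, -9, -10]
OVER      [0, -9, -10, -9]
ADD       [0, -9, -19]
ROT       [-9, -19, 0]
LT        [-9, 1]
OVER      [-9, 1, -9]
OVER      [-9, 1, -9, 1]
DIV       [-9, 1, -9]
STORE 1   [-9, 1]
LOAD 1    [-9, 1, -9]
ROT       [1, -9, -9]
DIV       [1, 1]
SWAP      [1, 1]
ADD       [2]
PUSH 7    [2, 7]
LOAD 1    [2, 7, -9]
PUSH -4   [2, 7, -9, -4]
LT        [2, 7, 1]

[2, 7, 1]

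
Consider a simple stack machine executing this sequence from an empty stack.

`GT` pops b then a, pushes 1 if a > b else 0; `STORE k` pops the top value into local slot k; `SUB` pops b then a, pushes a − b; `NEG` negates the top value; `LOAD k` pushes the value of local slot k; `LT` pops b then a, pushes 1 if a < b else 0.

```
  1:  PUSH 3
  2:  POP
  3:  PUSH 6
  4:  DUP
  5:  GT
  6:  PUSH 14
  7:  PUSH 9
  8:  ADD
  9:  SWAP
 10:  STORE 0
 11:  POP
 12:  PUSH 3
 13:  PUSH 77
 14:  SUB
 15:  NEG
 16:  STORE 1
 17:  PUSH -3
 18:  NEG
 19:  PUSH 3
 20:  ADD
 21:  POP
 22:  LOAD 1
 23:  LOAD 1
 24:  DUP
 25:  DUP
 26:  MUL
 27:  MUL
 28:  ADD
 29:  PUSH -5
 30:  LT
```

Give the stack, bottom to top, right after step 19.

[3, 3]

PUSH 3  -> 3
POP     -> (empty)
PUSH 6  -> 6
DUP     -> 6 6
GT      -> 0
PUSH 14 -> 0 14
PUSH 9  -> 0 14 9
ADD     -> 0 23
SWAP    -> 23 0
STORE 0 -> 23
POP     -> (empty)
PUSH 3  -> 3
PUSH 77 -> 3 77
SUB     -> -74
NEG     -> 74
STORE 1 -> (empty)
PUSH -3 -> -3
NEG     -> 3
PUSH 3  -> 3 3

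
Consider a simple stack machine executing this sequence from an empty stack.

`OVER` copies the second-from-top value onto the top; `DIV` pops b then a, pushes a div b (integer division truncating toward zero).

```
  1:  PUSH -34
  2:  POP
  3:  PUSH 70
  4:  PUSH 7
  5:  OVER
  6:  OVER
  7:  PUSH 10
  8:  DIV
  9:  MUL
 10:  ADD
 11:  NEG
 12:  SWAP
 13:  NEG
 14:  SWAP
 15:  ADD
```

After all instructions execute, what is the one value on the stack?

-77

PUSH -34  -34
POP       (empty)
PUSH 70   70
PUSH 7    70 7
OVER      70 7 70
OVER      70 7 70 7
PUSH 10   70 7 70 7 10
DIV       70 7 70 0
MUL       70 7 0
ADD       70 7
NEG       70 -7
SWAP      -7 70
NEG       -7 -70
SWAP      -70 -7
ADD       -77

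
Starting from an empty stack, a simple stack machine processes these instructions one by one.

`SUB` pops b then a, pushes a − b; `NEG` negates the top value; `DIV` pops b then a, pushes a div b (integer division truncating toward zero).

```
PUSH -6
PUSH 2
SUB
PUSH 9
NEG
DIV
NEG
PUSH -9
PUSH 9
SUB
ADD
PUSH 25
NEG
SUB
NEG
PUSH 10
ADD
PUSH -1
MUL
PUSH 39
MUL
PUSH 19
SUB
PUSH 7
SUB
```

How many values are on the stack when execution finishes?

PUSH -6 : -6
PUSH 2  : -6 2
SUB     : -8
PUSH 9  : -8 9
NEG     : -8 -9
DIV     : 0
NEG     : 0
PUSH -9 : 0 -9
PUSH 9  : 0 -9 9
SUB     : 0 -18
ADD     : -18
PUSH 25 : -18 25
NEG     : -18 -25
SUB     : 7
NEG     : -7
PUSH 10 : -7 10
ADD     : 3
PUSH -1 : 3 -1
MUL     : -3
PUSH 39 : -3 39
MUL     : -117
PUSH 19 : -117 19
SUB     : -136
PUSH 7  : -136 7
SUB     : -143

1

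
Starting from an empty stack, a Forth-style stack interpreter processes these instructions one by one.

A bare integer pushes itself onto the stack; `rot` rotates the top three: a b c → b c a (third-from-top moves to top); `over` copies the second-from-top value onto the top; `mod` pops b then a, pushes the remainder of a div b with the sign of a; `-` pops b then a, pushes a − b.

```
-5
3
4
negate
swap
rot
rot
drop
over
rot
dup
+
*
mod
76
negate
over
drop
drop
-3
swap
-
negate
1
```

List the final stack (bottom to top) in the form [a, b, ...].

[-2, 1]

-5     : -5
3      : -5 3
4      : -5 3 4
negate : -5 3 -4
swap   : -5 -4 3
rot    : -4 3 -5
rot    : 3 -5 -4
drop   : 3 -5
over   : 3 -5 3
rot    : -5 3 3
dup    : -5 3 3 3
+      : -5 3 6
*      : -5 18
mod    : -5
76     : -5 76
negate : -5 -76
over   : -5 -76 -5
drop   : -5 -76
drop   : -5
-3     : -5 -3
swap   : -3 -5
-      : 2
negate : -2
1      : -2 1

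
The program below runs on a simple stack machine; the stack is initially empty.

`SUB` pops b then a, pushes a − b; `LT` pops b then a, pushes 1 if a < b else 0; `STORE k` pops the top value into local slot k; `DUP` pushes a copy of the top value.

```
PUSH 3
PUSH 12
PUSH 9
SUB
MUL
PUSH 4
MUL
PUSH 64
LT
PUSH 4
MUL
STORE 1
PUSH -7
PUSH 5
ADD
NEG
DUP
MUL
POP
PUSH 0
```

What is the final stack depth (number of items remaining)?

1

PUSH 3  -> [3]
PUSH 12 -> [3, 12]
PUSH 9  -> [3, 12, 9]
SUB     -> [3, 3]
MUL     -> [9]
PUSH 4  -> [9, 4]
MUL     -> [36]
PUSH 64 -> [36, 64]
LT      -> [1]
PUSH 4  -> [1, 4]
MUL     -> [4]
STORE 1 -> []
PUSH -7 -> [-7]
PUSH 5  -> [-7, 5]
ADD     -> [-2]
NEG     -> [2]
DUP     -> [2, 2]
MUL     -> [4]
POP     -> []
PUSH 0  -> [0]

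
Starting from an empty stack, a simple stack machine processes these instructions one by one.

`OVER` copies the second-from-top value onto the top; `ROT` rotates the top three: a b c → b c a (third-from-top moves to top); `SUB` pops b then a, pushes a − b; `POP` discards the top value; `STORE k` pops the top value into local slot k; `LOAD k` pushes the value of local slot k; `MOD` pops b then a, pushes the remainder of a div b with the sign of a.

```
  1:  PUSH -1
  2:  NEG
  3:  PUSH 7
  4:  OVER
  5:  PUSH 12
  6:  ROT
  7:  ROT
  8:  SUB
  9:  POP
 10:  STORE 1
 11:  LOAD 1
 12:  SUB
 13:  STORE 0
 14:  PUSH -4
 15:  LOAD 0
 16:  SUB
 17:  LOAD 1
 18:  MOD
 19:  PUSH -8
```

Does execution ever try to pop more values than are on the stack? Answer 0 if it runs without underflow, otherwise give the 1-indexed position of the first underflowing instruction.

0

PUSH -1 → [-1]
NEG     → [1]
PUSH 7  → [1, 7]
OVER    → [1, 7, 1]
PUSH 12 → [1, 7, 1, 12]
ROT     → [1, 1, 12, 7]
ROT     → [1, 12, 7, 1]
SUB     → [1, 12, 6]
POP     → [1, 12]
STORE 1 → [1]
LOAD 1  → [1, 12]
SUB     → [-11]
STORE 0 → []
PUSH -4 → [-4]
LOAD 0  → [-4, -11]
SUB     → [7]
LOAD 1  → [7, 12]
MOD     → [7]
PUSH -8 → [7, -8]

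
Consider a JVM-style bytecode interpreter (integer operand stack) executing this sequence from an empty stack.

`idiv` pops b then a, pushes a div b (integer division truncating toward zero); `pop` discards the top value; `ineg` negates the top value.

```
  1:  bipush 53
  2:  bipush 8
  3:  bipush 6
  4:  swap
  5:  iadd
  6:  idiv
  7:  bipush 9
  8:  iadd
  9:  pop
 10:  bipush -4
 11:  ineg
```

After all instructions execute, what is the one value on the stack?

bipush 53 -> 53
bipush 8  -> 53 8
bipush 6  -> 53 8 6
swap      -> 53 6 8
iadd      -> 53 14
idiv      -> 3
bipush 9  -> 3 9
iadd      -> 12
pop       -> (empty)
bipush -4 -> -4
ineg      -> 4

4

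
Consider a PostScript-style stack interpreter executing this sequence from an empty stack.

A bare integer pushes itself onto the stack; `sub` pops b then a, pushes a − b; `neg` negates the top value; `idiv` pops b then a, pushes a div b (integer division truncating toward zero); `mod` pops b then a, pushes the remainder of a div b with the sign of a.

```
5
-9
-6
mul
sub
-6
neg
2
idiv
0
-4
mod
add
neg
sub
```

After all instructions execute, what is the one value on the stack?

5    : [5]
-9   : [5, -9]
-6   : [5, -9, -6]
mul  : [5, 54]
sub  : [-49]
-6   : [-49, -6]
neg  : [-49, 6]
2    : [-49, 6, 2]
idiv : [-49, 3]
0    : [-49, 3, 0]
-4   : [-49, 3, 0, -4]
mod  : [-49, 3, 0]
add  : [-49, 3]
neg  : [-49, -3]
sub  : [-46]

-46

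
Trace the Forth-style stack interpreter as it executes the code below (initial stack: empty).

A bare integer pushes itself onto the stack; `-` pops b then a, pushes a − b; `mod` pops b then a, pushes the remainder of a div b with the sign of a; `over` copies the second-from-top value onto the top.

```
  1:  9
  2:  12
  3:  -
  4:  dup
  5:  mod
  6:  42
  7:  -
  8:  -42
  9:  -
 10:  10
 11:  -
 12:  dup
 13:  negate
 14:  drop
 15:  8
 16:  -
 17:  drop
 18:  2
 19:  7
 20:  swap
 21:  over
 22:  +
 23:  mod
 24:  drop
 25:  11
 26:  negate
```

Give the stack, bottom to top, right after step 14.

[-10]

9      : [9]
12     : [9, 12]
-      : [-3]
dup    : [-3, -3]
mod    : [0]
42     : [0, 42]
-      : [-42]
-42    : [-42, -42]
-      : [0]
10     : [0, 10]
-      : [-10]
dup    : [-10, -10]
negate : [-10, 10]
drop   : [-10]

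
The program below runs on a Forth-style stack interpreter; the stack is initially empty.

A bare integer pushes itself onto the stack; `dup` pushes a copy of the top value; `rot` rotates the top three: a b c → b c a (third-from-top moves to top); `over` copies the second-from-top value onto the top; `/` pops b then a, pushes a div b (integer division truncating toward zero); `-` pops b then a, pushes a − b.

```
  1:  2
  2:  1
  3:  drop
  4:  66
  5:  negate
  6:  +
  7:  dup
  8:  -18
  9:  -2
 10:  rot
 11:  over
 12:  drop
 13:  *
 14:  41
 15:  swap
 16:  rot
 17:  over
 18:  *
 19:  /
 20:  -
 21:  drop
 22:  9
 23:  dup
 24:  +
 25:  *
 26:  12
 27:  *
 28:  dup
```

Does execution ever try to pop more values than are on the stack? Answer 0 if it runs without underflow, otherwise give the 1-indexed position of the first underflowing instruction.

2      : [2]
1      : [2, 1]
drop   : [2]
66     : [2, 66]
negate : [2, -66]
+      : [-64]
dup    : [-64, -64]
-18    : [-64, -64, -18]
-2     : [-64, -64, -18, -2]
rot    : [-64, -18, -2, -64]
over   : [-64, -18, -2, -64, -2]
drop   : [-64, -18, -2, -64]
*      : [-64, -18, 128]
41     : [-64, -18, 128, 41]
swap   : [-64, -18, 41, 128]
rot    : [-64, 41, 128, -18]
over   : [-64, 41, 128, -18, 128]
*      : [-64, 41, 128, -2304]
/      : [-64, 41, 0]
-      : [-64, 41]
drop   : [-64]
9      : [-64, 9]
dup    : [-64, 9, 9]
+      : [-64, 18]
*      : [-1152]
12     : [-1152, 12]
*      : [-13824]
dup    : [-13824, -13824]

0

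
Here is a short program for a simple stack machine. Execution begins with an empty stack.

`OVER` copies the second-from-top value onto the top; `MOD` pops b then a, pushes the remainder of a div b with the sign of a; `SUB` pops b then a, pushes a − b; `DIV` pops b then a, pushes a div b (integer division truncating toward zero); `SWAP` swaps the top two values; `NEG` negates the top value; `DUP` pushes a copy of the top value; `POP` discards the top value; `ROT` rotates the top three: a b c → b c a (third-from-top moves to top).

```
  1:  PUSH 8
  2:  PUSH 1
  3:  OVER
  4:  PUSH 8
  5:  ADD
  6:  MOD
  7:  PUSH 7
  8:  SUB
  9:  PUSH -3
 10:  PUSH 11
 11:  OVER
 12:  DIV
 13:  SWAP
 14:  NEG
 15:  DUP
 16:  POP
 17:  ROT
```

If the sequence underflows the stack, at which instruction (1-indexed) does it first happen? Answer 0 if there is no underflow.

PUSH 8   [8]
PUSH 1   [8, 1]
OVER     [8, 1, 8]
PUSH 8   [8, 1, 8, 8]
ADD      [8, 1, 16]
MOD      [8, 1]
PUSH 7   [8, 1, 7]
SUB      [8, -6]
PUSH -3  [8, -6, -3]
PUSH 11  [8, -6, -3, 11]
OVER     [8, -6, -3, 11, -3]
DIV      [8, -6, -3, -3]
SWAP     [8, -6, -3, -3]
NEG      [8, -6, -3, 3]
DUP      [8, -6, -3, 3, 3]
POP      [8, -6, -3, 3]
ROT      [8, -3, 3, -6]

0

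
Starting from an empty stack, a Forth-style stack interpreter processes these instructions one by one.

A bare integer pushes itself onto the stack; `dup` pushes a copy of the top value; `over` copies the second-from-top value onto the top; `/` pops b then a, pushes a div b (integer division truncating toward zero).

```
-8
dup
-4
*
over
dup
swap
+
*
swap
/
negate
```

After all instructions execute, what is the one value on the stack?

-8      [-8]
dup     [-8, -8]
-4      [-8, -8, -4]
*       [-8, 32]
over    [-8, 32, -8]
dup     [-8, 32, -8, -8]
swap    [-8, 32, -8, -8]
+       [-8, 32, -16]
*       [-8, -512]
swap    [-512, -8]
/       [64]
negate  [-64]

-64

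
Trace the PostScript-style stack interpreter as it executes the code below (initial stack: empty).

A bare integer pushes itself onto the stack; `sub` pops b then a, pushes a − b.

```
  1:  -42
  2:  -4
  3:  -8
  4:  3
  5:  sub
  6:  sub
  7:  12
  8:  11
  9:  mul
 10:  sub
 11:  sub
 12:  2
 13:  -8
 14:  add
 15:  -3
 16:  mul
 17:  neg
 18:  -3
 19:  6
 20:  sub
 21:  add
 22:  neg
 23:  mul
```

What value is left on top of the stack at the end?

-42  [-42]
-4   [-42, -4]
-8   [-42, -4, -8]
3    [-42, -4, -8, 3]
sub  [-42, -4, -11]
sub  [-42, 7]
12   [-42, 7, 12]
11   [-42, 7, 12, 11]
mul  [-42, 7, 132]
sub  [-42, -125]
sub  [83]
2    [83, 2]
-8   [83, 2, -8]
add  [83, -6]
-3   [83, -6, -3]
mul  [83, 18]
neg  [83, -18]
-3   [83, -18, -3]
6    [83, -18, -3, 6]
sub  [83, -18, -9]
add  [83, -27]
neg  [83, 27]
mul  [2241]

2241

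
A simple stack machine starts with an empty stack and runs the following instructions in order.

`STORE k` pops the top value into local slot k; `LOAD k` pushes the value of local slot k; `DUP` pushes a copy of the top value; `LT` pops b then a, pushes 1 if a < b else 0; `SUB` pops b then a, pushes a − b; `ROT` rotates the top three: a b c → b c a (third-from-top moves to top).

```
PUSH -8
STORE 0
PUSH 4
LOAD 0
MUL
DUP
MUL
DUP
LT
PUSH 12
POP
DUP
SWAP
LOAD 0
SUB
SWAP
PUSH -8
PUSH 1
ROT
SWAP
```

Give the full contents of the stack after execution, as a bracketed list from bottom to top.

[8, -8, 0, 1]

PUSH -8  [-8]
STORE 0  []
PUSH 4   [4]
LOAD 0   [4, -8]
MUL      [-32]
DUP      [-32, -32]
MUL      [1024]
DUP      [1024, 1024]
LT       [0]
PUSH 12  [0, 12]
POP      [0]
DUP      [0, 0]
SWAP     [0, 0]
LOAD 0   [0, 0, -8]
SUB      [0, 8]
SWAP     [8, 0]
PUSH -8  [8, 0, -8]
PUSH 1   [8, 0, -8, 1]
ROT      [8, -8, 1, 0]
SWAP     [8, -8, 0, 1]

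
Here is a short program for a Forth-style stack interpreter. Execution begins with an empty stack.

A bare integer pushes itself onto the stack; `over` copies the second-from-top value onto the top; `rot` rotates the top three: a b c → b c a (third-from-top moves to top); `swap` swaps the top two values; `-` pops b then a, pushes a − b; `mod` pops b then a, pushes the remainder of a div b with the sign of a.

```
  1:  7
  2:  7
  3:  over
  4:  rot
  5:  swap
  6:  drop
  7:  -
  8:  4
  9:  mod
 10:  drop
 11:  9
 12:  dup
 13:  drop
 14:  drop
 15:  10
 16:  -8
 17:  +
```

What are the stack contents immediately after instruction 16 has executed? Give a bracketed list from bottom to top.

7    -> [7]
7    -> [7, 7]
over -> [7, 7, 7]
rot  -> [7, 7, 7]
swap -> [7, 7, 7]
drop -> [7, 7]
-    -> [0]
4    -> [0, 4]
mod  -> [0]
drop -> []
9    -> [9]
dup  -> [9, 9]
drop -> [9]
drop -> []
10   -> [10]
-8   -> [10, -8]

[10, -8]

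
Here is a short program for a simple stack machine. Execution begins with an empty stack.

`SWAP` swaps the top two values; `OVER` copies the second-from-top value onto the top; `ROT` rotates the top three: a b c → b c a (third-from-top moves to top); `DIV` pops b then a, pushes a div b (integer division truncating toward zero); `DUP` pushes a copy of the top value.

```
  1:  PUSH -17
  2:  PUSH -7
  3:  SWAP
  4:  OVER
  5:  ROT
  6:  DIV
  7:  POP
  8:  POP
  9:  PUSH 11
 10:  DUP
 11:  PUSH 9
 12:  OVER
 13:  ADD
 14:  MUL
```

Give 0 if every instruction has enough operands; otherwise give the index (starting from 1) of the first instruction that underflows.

0

PUSH -17 : -17
PUSH -7  : -17 -7
SWAP     : -7 -17
OVER     : -7 -17 -7
ROT      : -17 -7 -7
DIV      : -17 1
POP      : -17
POP      : (empty)
PUSH 11  : 11
DUP      : 11 11
PUSH 9   : 11 11 9
OVER     : 11 11 9 11
ADD      : 11 11 20
MUL      : 11 220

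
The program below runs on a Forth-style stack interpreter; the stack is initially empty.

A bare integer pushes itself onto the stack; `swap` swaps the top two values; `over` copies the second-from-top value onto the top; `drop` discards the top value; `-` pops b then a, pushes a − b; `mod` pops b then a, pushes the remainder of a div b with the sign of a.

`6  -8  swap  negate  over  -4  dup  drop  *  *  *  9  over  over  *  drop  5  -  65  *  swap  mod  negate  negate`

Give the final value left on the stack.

6      → [6]
-8     → [6, -8]
swap   → [-8, 6]
negate → [-8, -6]
over   → [-8, -6, -8]
-4     → [-8, -6, -8, -4]
dup    → [-8, -6, -8, -4, -4]
drop   → [-8, -6, -8, -4]
*      → [-8, -6, 32]
*      → [-8, -192]
*      → [1536]
9      → [1536, 9]
over   → [1536, 9, 1536]
over   → [1536, 9, 1536, 9]
*      → [1536, 9, 13824]
drop   → [1536, 9]
5      → [1536, 9, 5]
-      → [1536, 4]
65     → [1536, 4, 65]
*      → [1536, 260]
swap   → [260, 1536]
mod    → [260]
negate → [-260]
negate → [260]

260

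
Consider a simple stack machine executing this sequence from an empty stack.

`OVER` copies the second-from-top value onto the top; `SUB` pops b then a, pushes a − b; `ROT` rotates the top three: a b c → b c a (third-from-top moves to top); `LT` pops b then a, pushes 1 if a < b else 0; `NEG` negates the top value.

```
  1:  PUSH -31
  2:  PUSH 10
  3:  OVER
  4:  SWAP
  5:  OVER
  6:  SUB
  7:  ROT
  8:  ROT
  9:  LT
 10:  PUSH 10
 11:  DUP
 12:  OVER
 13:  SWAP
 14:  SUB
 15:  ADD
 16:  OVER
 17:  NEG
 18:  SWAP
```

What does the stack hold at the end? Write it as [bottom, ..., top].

[41, 0, 0, 10]

PUSH -31 -> -31
PUSH 10  -> -31 10
OVER     -> -31 10 -31
SWAP     -> -31 -31 10
OVER     -> -31 -31 10 -31
SUB      -> -31 -31 41
ROT      -> -31 41 -31
ROT      -> 41 -31 -31
LT       -> 41 0
PUSH 10  -> 41 0 10
DUP      -> 41 0 10 10
OVER     -> 41 0 10 10 10
SWAP     -> 41 0 10 10 10
SUB      -> 41 0 10 0
ADD      -> 41 0 10
OVER     -> 41 0 10 0
NEG      -> 41 0 10 0
SWAP     -> 41 0 0 10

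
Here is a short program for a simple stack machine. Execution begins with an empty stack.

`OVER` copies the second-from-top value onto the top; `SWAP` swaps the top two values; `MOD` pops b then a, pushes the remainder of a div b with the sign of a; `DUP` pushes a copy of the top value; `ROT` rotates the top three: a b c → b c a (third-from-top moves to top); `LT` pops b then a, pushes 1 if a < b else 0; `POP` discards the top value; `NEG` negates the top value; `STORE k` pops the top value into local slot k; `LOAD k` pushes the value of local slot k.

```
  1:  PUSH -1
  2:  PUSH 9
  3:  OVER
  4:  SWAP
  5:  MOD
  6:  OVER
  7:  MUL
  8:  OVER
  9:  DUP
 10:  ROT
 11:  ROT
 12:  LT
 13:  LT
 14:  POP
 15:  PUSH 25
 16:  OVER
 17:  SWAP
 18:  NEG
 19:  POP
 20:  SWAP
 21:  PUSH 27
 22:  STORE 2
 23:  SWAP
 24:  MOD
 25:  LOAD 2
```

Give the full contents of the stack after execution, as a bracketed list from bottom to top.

PUSH -1 -> -1
PUSH 9  -> -1 9
OVER    -> -1 9 -1
SWAP    -> -1 -1 9
MOD     -> -1 -1
OVER    -> -1 -1 -1
MUL     -> -1 1
OVER    -> -1 1 -1
DUP     -> -1 1 -1 -1
ROT     -> -1 -1 -1 1
ROT     -> -1 -1 1 -1
LT      -> -1 -1 0
LT      -> -1 1
POP     -> -1
PUSH 25 -> -1 25
OVER    -> -1 25 -1
SWAP    -> -1 -1 25
NEG     -> -1 -1 -25
POP     -> -1 -1
SWAP    -> -1 -1
PUSH 27 -> -1 -1 27
STORE 2 -> -1 -1
SWAP    -> -1 -1
MOD     -> 0
LOAD 2  -> 0 27

[0, 27]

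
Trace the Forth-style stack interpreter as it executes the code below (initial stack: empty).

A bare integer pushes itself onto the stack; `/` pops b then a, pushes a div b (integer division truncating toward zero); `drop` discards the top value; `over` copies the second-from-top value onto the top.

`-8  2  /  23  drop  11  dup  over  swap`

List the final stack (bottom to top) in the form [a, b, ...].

-8   -> -8
2    -> -8 2
/    -> -4
23   -> -4 23
drop -> -4
11   -> -4 11
dup  -> -4 11 11
over -> -4 11 11 11
swap -> -4 11 11 11

[-4, 11, 11, 11]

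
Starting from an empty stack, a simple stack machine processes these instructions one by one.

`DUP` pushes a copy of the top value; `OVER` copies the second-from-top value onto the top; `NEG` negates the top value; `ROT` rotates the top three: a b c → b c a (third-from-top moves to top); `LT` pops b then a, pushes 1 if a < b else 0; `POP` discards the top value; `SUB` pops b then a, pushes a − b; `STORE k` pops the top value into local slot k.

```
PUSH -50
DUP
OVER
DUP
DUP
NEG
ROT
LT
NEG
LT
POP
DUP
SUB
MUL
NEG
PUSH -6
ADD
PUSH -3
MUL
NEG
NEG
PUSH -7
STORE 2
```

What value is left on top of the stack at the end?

18

PUSH -50  -50
DUP       -50 -50
OVER      -50 -50 -50
DUP       -50 -50 -50 -50
DUP       -50 -50 -50 -50 -50
NEG       -50 -50 -50 -50 50
ROT       -50 -50 -50 50 -50
LT        -50 -50 -50 0
NEG       -50 -50 -50 0
LT        -50 -50 1
POP       -50 -50
DUP       -50 -50 -50
SUB       -50 0
MUL       0
NEG       0
PUSH -6   0 -6
ADD       -6
PUSH -3   -6 -3
MUL       18
NEG       -18
NEG       18
PUSH -7   18 -7
STORE 2   18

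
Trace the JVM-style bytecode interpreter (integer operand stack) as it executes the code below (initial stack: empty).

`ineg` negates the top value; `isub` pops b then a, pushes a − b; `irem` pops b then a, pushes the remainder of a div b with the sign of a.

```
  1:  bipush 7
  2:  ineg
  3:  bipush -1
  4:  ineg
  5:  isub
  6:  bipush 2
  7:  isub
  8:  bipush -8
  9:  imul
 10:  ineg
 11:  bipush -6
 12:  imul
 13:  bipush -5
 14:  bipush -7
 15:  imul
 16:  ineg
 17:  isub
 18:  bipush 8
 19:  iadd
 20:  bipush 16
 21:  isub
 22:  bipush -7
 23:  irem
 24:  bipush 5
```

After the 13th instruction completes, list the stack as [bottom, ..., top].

bipush 7  -> 7
ineg      -> -7
bipush -1 -> -7 -1
ineg      -> -7 1
isub      -> -8
bipush 2  -> -8 2
isub      -> -10
bipush -8 -> -10 -8
imul      -> 80
ineg      -> -80
bipush -6 -> -80 -6
imul      -> 480
bipush -5 -> 480 -5

[480, -5]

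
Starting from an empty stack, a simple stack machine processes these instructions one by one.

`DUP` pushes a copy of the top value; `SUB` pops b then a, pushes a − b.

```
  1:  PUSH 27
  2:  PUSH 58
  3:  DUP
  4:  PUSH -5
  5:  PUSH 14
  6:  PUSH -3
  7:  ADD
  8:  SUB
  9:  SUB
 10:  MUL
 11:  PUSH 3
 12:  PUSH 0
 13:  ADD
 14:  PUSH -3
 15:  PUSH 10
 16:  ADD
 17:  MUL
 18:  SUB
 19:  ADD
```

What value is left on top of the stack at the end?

4298

PUSH 27 -> 27
PUSH 58 -> 27 58
DUP     -> 27 58 58
PUSH -5 -> 27 58 58 -5
PUSH 14 -> 27 58 58 -5 14
PUSH -3 -> 27 58 58 -5 14 -3
ADD     -> 27 58 58 -5 11
SUB     -> 27 58 58 -16
SUB     -> 27 58 74
MUL     -> 27 4292
PUSH 3  -> 27 4292 3
PUSH 0  -> 27 4292 3 0
ADD     -> 27 4292 3
PUSH -3 -> 27 4292 3 -3
PUSH 10 -> 27 4292 3 -3 10
ADD     -> 27 4292 3 7
MUL     -> 27 4292 21
SUB     -> 27 4271
ADD     -> 4298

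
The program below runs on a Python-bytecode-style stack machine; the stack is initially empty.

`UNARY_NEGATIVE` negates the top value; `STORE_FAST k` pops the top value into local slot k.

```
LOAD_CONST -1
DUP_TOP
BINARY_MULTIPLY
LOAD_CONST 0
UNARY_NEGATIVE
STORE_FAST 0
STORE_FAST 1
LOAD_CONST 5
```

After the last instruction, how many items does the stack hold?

LOAD_CONST -1   -> [-1]
DUP_TOP         -> [-1, -1]
BINARY_MULTIPLY -> [1]
LOAD_CONST 0    -> [1, 0]
UNARY_NEGATIVE  -> [1, 0]
STORE_FAST 0    -> [1]
STORE_FAST 1    -> []
LOAD_CONST 5    -> [5]

1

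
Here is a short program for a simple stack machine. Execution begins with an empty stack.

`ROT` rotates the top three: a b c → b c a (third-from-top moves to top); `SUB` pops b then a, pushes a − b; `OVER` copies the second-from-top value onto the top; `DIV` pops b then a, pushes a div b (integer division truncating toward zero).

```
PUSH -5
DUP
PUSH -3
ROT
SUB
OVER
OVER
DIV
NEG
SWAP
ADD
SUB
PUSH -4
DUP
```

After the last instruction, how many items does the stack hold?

3

PUSH -5 → [-5]
DUP     → [-5, -5]
PUSH -3 → [-5, -5, -3]
ROT     → [-5, -3, -5]
SUB     → [-5, 2]
OVER    → [-5, 2, -5]
OVER    → [-5, 2, -5, 2]
DIV     → [-5, 2, -2]
NEG     → [-5, 2, 2]
SWAP    → [-5, 2, 2]
ADD     → [-5, 4]
SUB     → [-9]
PUSH -4 → [-9, -4]
DUP     → [-9, -4, -4]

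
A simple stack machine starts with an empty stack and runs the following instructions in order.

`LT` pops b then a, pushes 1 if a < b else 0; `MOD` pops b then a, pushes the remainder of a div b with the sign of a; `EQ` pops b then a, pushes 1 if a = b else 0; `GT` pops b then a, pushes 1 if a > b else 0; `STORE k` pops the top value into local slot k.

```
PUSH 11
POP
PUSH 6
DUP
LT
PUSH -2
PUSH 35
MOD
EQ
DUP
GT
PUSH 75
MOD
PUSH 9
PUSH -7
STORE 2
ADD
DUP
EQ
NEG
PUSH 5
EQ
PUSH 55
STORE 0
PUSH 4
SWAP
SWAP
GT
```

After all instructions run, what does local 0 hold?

PUSH 11 : [11]
POP     : []
PUSH 6  : [6]
DUP     : [6, 6]
LT      : [0]
PUSH -2 : [0, -2]
PUSH 35 : [0, -2, 35]
MOD     : [0, -2]
EQ      : [0]
DUP     : [0, 0]
GT      : [0]
PUSH 75 : [0, 75]
MOD     : [0]
PUSH 9  : [0, 9]
PUSH -7 : [0, 9, -7]
STORE 2 : [0, 9]
ADD     : [9]
DUP     : [9, 9]
EQ      : [1]
NEG     : [-1]
PUSH 5  : [-1, 5]
EQ      : [0]
PUSH 55 : [0, 55]
STORE 0 : [0]
PUSH 4  : [0, 4]
SWAP    : [4, 0]
SWAP    : [0, 4]
GT      : [0]

55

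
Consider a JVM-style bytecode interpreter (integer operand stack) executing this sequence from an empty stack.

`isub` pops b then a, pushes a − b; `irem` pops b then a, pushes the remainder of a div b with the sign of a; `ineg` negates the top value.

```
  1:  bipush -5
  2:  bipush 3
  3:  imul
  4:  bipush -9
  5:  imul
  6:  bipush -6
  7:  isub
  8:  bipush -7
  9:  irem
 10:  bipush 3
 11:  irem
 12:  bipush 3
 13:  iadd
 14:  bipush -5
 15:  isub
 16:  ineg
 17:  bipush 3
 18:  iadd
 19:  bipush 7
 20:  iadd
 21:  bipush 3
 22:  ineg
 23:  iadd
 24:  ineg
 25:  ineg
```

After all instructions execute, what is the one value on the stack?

bipush -5 : -5
bipush 3  : -5 3
imul      : -15
bipush -9 : -15 -9
imul      : 135
bipush -6 : 135 -6
isub      : 141
bipush -7 : 141 -7
irem      : 1
bipush 3  : 1 3
irem      : 1
bipush 3  : 1 3
iadd      : 4
bipush -5 : 4 -5
isub      : 9
ineg      : -9
bipush 3  : -9 3
iadd      : -6
bipush 7  : -6 7
iadd      : 1
bipush 3  : 1 3
ineg      : 1 -3
iadd      : -2
ineg      : 2
ineg      : -2

-2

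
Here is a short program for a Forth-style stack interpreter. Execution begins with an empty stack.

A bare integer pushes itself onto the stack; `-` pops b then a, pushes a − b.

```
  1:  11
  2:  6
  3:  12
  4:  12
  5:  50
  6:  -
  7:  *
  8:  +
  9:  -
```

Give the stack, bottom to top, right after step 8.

[11, -450]

11 -> 11
6  -> 11 6
12 -> 11 6 12
12 -> 11 6 12 12
50 -> 11 6 12 12 50
-  -> 11 6 12 -38
*  -> 11 6 -456
+  -> 11 -450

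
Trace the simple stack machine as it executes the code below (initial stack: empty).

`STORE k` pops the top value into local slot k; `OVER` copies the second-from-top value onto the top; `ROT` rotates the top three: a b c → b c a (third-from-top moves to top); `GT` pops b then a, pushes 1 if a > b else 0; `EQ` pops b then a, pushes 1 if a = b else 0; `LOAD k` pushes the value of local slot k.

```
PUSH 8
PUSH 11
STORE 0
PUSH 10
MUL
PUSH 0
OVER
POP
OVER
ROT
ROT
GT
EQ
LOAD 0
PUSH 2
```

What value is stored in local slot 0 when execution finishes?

PUSH 8  -> 8
PUSH 11 -> 8 11
STORE 0 -> 8
PUSH 10 -> 8 10
MUL     -> 80
PUSH 0  -> 80 0
OVER    -> 80 0 80
POP     -> 80 0
OVER    -> 80 0 80
ROT     -> 0 80 80
ROT     -> 80 80 0
GT      -> 80 1
EQ      -> 0
LOAD 0  -> 0 11
PUSH 2  -> 0 11 2

11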